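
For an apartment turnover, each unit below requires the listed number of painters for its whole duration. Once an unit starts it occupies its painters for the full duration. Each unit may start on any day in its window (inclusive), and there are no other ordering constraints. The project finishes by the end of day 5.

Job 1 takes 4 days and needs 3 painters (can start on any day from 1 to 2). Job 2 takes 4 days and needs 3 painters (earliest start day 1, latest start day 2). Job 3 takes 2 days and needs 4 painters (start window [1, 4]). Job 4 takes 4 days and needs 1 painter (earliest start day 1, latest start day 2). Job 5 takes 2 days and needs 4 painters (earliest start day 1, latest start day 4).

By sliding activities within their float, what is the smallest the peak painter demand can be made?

Early-start (Job 1@1, Job 2@1, Job 3@1, Job 4@1, Job 5@1) gives peak 15: d1:15  d2:15  d3:7  d4:7  d5:0.
Shift Job 5→3.
Schedule Job 1@1, Job 2@1, Job 3@1, Job 4@1, Job 5@3: d1:11  d2:11  d3:11  d4:11  d5:0 — peak 11.

11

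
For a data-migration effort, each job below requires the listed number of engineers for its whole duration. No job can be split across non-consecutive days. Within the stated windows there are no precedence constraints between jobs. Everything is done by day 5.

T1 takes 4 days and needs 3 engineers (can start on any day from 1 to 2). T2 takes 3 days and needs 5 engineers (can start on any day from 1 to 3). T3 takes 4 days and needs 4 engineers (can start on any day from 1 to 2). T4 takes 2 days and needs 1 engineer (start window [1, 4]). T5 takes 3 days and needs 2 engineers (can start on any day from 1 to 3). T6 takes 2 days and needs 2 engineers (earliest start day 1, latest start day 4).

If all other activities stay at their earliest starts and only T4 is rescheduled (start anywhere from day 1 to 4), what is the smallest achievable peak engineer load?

T4@1: d1:17  d2:17  d3:14  d4:7  d5:0 → peak 17
T4@2: d1:16  d2:17  d3:15  d4:7  d5:0 → peak 17
T4@3: d1:16  d2:16  d3:15  d4:8  d5:0 → peak 16
T4@4: d1:16  d2:16  d3:14  d4:8  d5:1 → peak 16
Best is T4@3, peak 16.

16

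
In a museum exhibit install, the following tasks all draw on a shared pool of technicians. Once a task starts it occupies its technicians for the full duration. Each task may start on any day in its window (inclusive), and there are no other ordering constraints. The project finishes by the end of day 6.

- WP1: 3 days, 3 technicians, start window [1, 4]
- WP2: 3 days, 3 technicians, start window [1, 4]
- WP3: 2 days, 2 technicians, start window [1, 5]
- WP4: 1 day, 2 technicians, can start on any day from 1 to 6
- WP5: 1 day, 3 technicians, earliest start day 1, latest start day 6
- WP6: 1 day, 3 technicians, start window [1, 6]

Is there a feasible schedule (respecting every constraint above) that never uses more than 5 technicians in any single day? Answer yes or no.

no

The minimum achievable peak is 6; 5 < 6, so no feasible schedule stays within the cap.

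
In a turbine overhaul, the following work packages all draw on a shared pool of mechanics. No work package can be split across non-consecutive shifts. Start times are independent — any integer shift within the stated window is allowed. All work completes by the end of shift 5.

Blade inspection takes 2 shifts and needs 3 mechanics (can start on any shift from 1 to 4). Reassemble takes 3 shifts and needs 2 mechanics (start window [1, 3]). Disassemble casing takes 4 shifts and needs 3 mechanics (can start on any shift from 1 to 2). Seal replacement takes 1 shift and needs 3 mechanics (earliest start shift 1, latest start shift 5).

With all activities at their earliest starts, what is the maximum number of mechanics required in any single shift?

Early-start schedule: Blade inspection@1, Reassemble@1, Disassemble casing@1, Seal replacement@1.
Load per shift: shift 1: 11, shift 2: 8, shift 3: 5, shift 4: 3, shift 5: 0.
Peak is 11.

11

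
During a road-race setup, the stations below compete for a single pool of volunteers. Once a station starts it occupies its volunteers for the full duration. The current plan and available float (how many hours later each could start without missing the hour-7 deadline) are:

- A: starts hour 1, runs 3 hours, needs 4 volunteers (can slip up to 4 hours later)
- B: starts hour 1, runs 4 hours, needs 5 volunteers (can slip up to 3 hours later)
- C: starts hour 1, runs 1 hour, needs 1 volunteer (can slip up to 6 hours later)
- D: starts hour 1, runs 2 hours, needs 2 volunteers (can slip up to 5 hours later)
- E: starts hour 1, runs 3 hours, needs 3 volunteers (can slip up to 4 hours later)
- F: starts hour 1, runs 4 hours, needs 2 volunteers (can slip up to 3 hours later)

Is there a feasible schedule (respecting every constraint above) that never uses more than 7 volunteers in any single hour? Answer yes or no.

Total volunteer-hours = 54; over 7 hours the average is 54/7 > 7, so some hour must exceed 7.

no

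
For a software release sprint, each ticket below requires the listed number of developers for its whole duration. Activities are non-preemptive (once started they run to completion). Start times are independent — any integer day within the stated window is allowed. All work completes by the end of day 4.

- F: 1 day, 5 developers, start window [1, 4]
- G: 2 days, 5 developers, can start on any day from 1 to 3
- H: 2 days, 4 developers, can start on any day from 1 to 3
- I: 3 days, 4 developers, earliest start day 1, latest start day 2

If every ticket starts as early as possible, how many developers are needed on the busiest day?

Early-start schedule: F@1, G@1, H@1, I@1.
Load per day: day 1: 18, day 2: 13, day 3: 4, day 4: 0.
Peak is 18.

18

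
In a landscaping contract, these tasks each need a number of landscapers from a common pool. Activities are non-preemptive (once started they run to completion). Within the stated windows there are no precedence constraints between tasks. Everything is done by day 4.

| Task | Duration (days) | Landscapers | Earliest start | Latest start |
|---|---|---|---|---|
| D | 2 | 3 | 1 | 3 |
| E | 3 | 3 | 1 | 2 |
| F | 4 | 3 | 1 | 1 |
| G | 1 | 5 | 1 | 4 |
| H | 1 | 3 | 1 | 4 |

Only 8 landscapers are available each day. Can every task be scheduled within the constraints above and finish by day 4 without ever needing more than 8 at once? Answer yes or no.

Total landscaper-days = 35; over 4 days the average is 35/4 > 8, so some day must exceed 8.

no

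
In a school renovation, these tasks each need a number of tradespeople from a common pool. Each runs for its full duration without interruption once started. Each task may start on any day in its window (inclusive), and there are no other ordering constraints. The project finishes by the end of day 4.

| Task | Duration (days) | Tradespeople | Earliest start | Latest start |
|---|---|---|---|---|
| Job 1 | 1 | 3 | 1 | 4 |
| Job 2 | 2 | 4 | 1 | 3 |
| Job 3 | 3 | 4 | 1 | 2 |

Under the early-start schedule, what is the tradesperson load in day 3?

At early start, day 3 has: Job 3.
Demand: 4 = 4.

4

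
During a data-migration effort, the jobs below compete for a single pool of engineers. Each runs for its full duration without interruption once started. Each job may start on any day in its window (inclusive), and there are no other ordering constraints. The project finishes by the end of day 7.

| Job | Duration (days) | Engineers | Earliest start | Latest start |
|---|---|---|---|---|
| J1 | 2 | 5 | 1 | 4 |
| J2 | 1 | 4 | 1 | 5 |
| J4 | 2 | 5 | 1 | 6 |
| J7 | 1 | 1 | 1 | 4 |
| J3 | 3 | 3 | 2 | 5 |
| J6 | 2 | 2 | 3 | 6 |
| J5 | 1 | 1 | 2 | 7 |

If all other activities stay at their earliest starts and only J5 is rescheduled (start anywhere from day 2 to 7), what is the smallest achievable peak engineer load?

J5@2: d1:15  d2:14  d3:5  d4:5  d5:0  d6:0  d7:0 → peak 15
J5@3: d1:15  d2:13  d3:6  d4:5  d5:0  d6:0  d7:0 → peak 15
J5@4: d1:15  d2:13  d3:5  d4:6  d5:0  d6:0  d7:0 → peak 15
J5@5: d1:15  d2:13  d3:5  d4:5  d5:1  d6:0  d7:0 → peak 15
J5@6: d1:15  d2:13  d3:5  d4:5  d5:0  d6:1  d7:0 → peak 15
J5@7: d1:15  d2:13  d3:5  d4:5  d5:0  d6:0  d7:1 → peak 15
Best is J5@2, peak 15.

15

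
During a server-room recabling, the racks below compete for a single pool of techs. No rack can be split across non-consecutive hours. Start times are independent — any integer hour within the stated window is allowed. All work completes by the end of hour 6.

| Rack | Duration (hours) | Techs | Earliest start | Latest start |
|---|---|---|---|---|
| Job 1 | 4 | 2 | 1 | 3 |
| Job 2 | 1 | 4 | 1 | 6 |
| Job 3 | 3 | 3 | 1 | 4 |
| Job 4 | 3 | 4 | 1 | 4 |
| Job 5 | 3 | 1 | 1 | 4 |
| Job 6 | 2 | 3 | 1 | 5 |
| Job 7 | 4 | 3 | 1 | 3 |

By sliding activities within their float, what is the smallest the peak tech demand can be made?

10

Early-start (Job 1@1, Job 2@1, Job 3@1, Job 4@1, Job 5@1, Job 6@1, Job 7@1) gives peak 20: h1:20  h2:16  h3:13  h4:5  h5:0  h6:0.
Shift Job 4→4, Job 6→5, Job 7→2.
Schedule Job 1@1, Job 2@1, Job 3@1, Job 4@4, Job 5@1, Job 6@5, Job 7@2: h1:10  h2:9  h3:9  h4:9  h5:10  h6:7 — peak 10.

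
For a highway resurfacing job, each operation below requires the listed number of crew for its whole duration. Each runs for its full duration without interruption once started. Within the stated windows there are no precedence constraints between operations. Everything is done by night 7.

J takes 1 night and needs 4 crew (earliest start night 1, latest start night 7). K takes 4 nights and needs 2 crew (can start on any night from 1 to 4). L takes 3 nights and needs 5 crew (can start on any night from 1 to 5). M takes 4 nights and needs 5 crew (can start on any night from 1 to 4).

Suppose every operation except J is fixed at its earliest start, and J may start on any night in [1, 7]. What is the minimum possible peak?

12

J@1: n1:16  n2:12  n3:12  n4:7  n5:0  n6:0  n7:0 → peak 16
J@2: n1:12  n2:16  n3:12  n4:7  n5:0  n6:0  n7:0 → peak 16
J@3: n1:12  n2:12  n3:16  n4:7  n5:0  n6:0  n7:0 → peak 16
J@4: n1:12  n2:12  n3:12  n4:11  n5:0  n6:0  n7:0 → peak 12
J@5: n1:12  n2:12  n3:12  n4:7  n5:4  n6:0  n7:0 → peak 12
J@6: n1:12  n2:12  n3:12  n4:7  n5:0  n6:4  n7:0 → peak 12
J@7: n1:12  n2:12  n3:12  n4:7  n5:0  n6:0  n7:4 → peak 12
Best is J@4, peak 12.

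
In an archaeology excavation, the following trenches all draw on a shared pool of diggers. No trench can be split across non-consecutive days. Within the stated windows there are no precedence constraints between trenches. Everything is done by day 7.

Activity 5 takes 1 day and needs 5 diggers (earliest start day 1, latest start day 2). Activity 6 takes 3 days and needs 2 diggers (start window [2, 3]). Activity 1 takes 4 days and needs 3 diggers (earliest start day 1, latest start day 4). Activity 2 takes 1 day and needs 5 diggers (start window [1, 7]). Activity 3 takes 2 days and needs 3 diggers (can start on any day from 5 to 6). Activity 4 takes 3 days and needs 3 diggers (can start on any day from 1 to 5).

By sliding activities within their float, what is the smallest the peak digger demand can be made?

Early-start (Activity 5@1, Activity 6@2, Activity 1@1, Activity 2@1, Activity 3@5, Activity 4@1) gives peak 16: d1:16  d2:8  d3:8  d4:5  d5:3  d6:3  d7:0.
Shift Activity 2→5, Activity 4→2.
Schedule Activity 5@1, Activity 6@2, Activity 1@1, Activity 2@5, Activity 3@5, Activity 4@2: d1:8  d2:8  d3:8  d4:8  d5:8  d6:3  d7:0 — peak 8.

8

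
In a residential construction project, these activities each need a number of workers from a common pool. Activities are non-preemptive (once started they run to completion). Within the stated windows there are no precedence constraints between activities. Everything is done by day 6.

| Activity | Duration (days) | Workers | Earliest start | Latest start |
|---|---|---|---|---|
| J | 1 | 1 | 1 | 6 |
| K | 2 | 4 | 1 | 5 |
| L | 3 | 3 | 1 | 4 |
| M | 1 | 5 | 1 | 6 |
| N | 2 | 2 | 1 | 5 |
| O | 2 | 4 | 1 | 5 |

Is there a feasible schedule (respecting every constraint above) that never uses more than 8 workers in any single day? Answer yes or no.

Schedule J@1, K@1, L@2, M@5, N@5, O@3: d1:5  d2:7  d3:7  d4:7  d5:7  d6:2 — peak 7 ≤ 8.

yes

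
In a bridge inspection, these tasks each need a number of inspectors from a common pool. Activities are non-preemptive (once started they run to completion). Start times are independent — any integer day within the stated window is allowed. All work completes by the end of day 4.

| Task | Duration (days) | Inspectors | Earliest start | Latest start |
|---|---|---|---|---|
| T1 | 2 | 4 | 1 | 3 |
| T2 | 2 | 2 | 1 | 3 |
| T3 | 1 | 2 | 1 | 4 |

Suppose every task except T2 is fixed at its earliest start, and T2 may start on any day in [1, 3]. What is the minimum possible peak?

T2@1: d1:8  d2:6  d3:0  d4:0 → peak 8
T2@2: d1:6  d2:6  d3:2  d4:0 → peak 6
T2@3: d1:6  d2:4  d3:2  d4:2 → peak 6
Best is T2@2, peak 6.

6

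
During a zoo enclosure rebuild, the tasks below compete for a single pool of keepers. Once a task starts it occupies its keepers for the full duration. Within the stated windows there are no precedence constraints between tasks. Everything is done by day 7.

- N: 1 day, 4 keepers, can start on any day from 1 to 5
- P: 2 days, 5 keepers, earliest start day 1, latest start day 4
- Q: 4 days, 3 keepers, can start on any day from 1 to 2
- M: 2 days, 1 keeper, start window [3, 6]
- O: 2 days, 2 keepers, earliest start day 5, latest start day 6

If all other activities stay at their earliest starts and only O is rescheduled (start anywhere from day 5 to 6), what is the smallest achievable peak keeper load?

O@5: d1:12  d2:8  d3:4  d4:4  d5:2  d6:2  d7:0 → peak 12
O@6: d1:12  d2:8  d3:4  d4:4  d5:0  d6:2  d7:2 → peak 12
Best is O@5, peak 12.

12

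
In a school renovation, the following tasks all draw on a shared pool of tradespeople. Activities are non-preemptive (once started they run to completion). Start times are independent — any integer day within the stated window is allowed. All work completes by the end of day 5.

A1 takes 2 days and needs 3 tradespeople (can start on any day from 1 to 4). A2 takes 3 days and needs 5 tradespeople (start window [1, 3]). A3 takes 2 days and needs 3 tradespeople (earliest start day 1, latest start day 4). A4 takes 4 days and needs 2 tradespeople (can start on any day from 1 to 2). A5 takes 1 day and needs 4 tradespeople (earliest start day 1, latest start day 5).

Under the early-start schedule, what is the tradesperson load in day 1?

17

At early start, day 1 has: A1, A2, A3, A4, A5.
Demand: 3 + 5 + 3 + 2 + 4 = 17.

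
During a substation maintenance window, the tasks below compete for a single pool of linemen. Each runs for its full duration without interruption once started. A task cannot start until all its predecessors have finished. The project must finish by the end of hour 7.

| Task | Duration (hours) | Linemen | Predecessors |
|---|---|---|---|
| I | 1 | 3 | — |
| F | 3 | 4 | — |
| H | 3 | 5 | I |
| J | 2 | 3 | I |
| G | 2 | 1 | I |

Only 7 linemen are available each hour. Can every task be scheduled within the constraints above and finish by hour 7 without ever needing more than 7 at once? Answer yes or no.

yes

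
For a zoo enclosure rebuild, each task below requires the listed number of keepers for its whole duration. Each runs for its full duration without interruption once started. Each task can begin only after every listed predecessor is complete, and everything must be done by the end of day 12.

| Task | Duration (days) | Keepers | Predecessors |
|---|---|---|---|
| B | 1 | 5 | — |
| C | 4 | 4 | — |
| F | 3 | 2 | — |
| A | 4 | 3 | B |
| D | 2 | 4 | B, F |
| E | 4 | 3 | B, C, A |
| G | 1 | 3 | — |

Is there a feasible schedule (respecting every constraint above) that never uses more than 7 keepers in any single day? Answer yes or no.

yes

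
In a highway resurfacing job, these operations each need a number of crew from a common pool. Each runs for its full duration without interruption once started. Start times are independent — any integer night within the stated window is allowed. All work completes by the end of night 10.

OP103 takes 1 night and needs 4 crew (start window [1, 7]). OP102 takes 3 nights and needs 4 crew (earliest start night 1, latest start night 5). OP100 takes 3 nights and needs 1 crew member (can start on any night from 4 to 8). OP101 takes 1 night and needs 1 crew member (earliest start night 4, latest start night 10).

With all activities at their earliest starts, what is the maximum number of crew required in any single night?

8

Early-start schedule: OP103@1, OP102@1, OP100@4, OP101@4.
Load per night: night 1: 8, night 2: 4, night 3: 4, night 4: 2, night 5: 1, night 6: 1, night 7: 0, night 8: 0, night 9: 0, night 10: 0.
Peak is 8.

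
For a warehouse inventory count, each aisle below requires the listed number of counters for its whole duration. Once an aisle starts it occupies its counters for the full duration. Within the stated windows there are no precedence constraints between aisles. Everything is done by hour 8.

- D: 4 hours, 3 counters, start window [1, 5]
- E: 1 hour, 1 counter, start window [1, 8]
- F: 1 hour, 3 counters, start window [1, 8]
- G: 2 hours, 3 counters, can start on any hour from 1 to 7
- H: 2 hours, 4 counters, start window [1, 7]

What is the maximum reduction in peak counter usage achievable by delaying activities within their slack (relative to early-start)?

Early-start peak: h1:14  h2:10  h3:3  h4:3  h5:0  h6:0  h7:0  h8:0 ⇒ 14.
Leveled (D@1, E@1, F@2, G@3, H@5): h1:4  h2:6  h3:6  h4:6  h5:4  h6:4  h7:0  h8:0 ⇒ 6.
Reduction 14 − 6 = 8.

8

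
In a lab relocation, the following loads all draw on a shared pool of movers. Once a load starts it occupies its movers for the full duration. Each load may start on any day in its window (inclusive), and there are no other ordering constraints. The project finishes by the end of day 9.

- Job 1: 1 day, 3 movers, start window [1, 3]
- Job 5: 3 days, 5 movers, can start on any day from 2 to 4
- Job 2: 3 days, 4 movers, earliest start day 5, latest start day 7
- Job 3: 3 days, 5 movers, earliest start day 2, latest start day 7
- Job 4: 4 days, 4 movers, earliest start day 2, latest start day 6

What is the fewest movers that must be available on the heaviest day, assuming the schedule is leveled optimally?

Early-start (Job 1@1, Job 5@2, Job 2@5, Job 3@2, Job 4@2) gives peak 14: d1:3  d2:14  d3:14  d4:14  d5:8  d6:4  d7:4  d8:0  d9:0.
Shift Job 3→6.
Schedule Job 1@1, Job 5@2, Job 2@5, Job 3@6, Job 4@2: d1:3  d2:9  d3:9  d4:9  d5:8  d6:9  d7:9  d8:5  d9:0 — peak 9.

9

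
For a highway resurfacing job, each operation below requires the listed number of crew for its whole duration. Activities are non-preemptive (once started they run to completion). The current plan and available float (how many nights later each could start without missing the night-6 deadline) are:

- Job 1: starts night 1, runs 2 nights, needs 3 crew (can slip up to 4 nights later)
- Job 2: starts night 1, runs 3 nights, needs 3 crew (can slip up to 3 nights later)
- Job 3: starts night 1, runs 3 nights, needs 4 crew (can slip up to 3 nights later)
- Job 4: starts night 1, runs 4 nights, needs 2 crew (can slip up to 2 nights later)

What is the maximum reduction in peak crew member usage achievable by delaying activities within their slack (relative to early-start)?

6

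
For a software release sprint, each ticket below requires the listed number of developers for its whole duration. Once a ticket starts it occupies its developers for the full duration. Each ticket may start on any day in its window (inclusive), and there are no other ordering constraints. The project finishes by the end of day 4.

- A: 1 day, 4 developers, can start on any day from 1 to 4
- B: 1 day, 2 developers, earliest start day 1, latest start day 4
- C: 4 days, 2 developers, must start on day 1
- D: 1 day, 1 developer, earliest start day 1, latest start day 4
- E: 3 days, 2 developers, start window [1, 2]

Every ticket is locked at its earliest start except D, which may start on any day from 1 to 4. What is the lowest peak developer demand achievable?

10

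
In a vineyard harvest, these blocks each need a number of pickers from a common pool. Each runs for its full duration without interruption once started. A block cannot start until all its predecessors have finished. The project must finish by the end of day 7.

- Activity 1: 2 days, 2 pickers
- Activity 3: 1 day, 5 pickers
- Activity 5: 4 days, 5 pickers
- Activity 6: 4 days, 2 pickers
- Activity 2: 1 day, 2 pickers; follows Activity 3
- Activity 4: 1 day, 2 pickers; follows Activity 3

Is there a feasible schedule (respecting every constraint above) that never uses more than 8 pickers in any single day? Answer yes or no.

yes

Schedule Activity 1@1, Activity 3@1, Activity 5@2, Activity 6@3, Activity 2@6, Activity 4@6: d1:7  d2:7  d3:7  d4:7  d5:7  d6:6  d7:0 — peak 7 ≤ 8.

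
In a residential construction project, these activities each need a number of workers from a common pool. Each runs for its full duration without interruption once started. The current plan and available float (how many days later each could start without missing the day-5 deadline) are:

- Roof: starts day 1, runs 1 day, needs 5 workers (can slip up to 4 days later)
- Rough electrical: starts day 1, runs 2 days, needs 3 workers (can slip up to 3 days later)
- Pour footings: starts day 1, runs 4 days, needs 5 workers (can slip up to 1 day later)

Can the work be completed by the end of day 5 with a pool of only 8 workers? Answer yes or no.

yes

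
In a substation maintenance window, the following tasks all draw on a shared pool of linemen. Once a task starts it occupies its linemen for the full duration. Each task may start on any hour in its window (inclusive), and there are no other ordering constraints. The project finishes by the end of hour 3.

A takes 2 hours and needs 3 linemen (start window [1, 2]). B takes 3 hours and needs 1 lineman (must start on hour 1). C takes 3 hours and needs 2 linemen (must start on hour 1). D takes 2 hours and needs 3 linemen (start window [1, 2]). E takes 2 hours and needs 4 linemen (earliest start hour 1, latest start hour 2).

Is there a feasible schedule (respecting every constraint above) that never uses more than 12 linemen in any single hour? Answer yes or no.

no

The minimum achievable peak is 13; 12 < 13, so no feasible schedule stays within the cap.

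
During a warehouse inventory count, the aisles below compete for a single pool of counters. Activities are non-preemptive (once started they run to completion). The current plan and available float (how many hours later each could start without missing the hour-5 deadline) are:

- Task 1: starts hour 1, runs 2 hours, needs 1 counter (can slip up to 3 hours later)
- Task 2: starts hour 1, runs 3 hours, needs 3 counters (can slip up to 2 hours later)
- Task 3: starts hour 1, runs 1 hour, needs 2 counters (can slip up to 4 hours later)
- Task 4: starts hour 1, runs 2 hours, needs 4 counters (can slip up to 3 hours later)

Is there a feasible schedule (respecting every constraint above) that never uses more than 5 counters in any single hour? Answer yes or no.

yes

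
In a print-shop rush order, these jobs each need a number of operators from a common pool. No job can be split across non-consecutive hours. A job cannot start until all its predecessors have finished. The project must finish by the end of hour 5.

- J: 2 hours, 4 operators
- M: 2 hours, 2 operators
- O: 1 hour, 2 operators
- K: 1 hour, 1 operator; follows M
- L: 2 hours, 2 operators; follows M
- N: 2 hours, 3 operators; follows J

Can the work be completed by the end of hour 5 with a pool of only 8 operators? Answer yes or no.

Schedule J@1, M@1, O@3, K@3, L@3, N@4: h1:6  h2:6  h3:5  h4:5  h5:3 — peak 6 ≤ 8.

yes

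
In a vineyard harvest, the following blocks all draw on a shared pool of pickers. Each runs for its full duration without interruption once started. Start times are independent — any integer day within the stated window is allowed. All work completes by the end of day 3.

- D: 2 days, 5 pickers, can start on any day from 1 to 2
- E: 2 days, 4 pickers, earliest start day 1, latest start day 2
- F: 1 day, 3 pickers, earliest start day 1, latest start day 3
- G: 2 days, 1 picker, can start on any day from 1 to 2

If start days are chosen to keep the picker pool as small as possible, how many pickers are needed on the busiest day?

10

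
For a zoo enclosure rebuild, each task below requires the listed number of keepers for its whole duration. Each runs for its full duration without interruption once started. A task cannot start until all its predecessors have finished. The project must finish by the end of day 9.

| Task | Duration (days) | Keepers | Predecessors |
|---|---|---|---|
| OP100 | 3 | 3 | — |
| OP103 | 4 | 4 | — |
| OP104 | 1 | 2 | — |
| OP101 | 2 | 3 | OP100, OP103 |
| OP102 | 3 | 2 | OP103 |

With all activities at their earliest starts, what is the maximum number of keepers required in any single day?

9

Early-start schedule: OP100@1, OP103@1, OP104@1, OP101@5, OP102@5.
Load per day: day 1: 9, day 2: 7, day 3: 7, day 4: 4, day 5: 5, day 6: 5, day 7: 2, day 8: 0, day 9: 0.
Peak is 9.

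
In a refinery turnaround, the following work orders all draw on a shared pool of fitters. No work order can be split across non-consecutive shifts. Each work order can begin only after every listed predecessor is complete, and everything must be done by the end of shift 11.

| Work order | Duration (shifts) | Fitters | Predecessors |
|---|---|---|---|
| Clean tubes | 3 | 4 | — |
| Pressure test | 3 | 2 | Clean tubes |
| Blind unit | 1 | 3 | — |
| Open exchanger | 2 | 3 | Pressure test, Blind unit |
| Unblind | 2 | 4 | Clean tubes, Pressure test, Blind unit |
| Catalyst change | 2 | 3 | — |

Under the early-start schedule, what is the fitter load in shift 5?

2

At early start, shift 5 has: Pressure test.
Demand: 2 = 2.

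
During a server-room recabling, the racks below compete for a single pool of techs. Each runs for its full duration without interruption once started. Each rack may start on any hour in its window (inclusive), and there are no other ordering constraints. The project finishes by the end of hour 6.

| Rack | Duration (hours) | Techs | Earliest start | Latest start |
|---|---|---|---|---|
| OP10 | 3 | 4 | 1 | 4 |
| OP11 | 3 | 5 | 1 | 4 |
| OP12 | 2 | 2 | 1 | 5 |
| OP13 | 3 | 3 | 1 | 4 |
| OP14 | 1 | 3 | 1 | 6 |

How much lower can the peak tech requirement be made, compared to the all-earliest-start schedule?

9

Early-start peak: h1:17  h2:14  h3:12  h4:0  h5:0  h6:0 ⇒ 17.
Leveled (OP10@1, OP11@4, OP12@1, OP13@3, OP14@6): h1:6  h2:6  h3:7  h4:8  h5:8  h6:8 ⇒ 8.
Reduction 17 − 8 = 9.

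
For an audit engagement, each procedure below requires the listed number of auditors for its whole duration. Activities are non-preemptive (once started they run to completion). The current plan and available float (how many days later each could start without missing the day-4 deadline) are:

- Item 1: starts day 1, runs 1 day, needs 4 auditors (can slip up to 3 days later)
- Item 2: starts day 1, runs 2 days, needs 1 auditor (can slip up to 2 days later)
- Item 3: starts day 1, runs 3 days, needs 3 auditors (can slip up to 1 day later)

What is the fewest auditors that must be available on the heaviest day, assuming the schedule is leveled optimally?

4

Early-start (Item 1@1, Item 2@1, Item 3@1) gives peak 8: d1:8  d2:4  d3:3  d4:0.
Shift Item 2→2, Item 3→2.
Schedule Item 1@1, Item 2@2, Item 3@2: d1:4  d2:4  d3:4  d4:3 — peak 4.
Total auditor-days = 15 over 4 days ⇒ peak ≥ ⌈15/4⌉ = 4, so 4 is optimal.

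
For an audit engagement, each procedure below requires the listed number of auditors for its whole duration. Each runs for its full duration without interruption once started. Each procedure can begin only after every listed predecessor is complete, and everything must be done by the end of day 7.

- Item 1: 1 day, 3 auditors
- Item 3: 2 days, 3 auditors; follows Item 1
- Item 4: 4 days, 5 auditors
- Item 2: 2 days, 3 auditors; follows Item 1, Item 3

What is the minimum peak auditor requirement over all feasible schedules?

8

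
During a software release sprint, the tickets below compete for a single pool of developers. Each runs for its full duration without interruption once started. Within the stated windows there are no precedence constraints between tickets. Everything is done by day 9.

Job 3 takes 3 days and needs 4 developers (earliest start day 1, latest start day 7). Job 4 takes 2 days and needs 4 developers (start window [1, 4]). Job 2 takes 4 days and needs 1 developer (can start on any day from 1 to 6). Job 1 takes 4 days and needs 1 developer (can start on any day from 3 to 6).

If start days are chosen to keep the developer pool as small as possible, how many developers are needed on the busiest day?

Early-start (Job 3@1, Job 4@1, Job 2@1, Job 1@3) gives peak 9: d1:9  d2:9  d3:6  d4:2  d5:1  d6:1  d7:0  d8:0  d9:0.
Shift Job 4→4, Job 2→6, Job 1→6.
Schedule Job 3@1, Job 4@4, Job 2@6, Job 1@6: d1:4  d2:4  d3:4  d4:4  d5:4  d6:2  d7:2  d8:2  d9:2 — peak 4.
Total developer-days = 28 over 9 days ⇒ peak ≥ ⌈28/9⌉ = 4, so 4 is optimal.

4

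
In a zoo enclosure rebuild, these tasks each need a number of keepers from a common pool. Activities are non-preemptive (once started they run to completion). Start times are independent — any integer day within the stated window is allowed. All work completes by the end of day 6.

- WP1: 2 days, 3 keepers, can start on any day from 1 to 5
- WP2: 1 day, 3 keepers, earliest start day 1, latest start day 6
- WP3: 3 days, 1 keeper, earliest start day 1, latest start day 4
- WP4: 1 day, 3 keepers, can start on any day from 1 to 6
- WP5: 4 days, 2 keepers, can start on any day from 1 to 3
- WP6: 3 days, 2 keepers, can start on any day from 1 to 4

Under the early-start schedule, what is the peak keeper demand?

14

Early-start schedule: WP1@1, WP2@1, WP3@1, WP4@1, WP5@1, WP6@1.
Load per day: day 1: 14, day 2: 8, day 3: 5, day 4: 2, day 5: 0, day 6: 0.
Peak is 14.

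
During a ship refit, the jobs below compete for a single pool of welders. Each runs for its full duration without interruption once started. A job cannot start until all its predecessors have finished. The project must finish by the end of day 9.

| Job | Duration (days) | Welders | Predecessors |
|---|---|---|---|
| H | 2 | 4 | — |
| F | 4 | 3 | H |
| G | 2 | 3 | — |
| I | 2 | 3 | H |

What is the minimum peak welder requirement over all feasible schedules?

6

Early-start (H@1, F@3, G@1, I@3) gives peak 7: d1:7  d2:7  d3:6  d4:6  d5:3  d6:3  d7:0  d8:0  d9:0.
Shift G→3, I→5.
Schedule H@1, F@3, G@3, I@5: d1:4  d2:4  d3:6  d4:6  d5:6  d6:6  d7:0  d8:0  d9:0 — peak 6.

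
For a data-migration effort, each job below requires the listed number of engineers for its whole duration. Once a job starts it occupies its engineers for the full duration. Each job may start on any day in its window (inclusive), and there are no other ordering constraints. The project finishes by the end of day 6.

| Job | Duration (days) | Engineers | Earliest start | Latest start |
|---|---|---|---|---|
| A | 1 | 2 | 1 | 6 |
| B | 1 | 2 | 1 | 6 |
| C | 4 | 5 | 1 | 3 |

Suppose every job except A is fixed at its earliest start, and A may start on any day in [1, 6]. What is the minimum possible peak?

A@1: d1:9  d2:5  d3:5  d4:5  d5:0  d6:0 → peak 9
A@2: d1:7  d2:7  d3:5  d4:5  d5:0  d6:0 → peak 7
A@3: d1:7  d2:5  d3:7  d4:5  d5:0  d6:0 → peak 7
A@4: d1:7  d2:5  d3:5  d4:7  d5:0  d6:0 → peak 7
A@5: d1:7  d2:5  d3:5  d4:5  d5:2  d6:0 → peak 7
A@6: d1:7  d2:5  d3:5  d4:5  d5:0  d6:2 → peak 7
Best is A@2, peak 7.

7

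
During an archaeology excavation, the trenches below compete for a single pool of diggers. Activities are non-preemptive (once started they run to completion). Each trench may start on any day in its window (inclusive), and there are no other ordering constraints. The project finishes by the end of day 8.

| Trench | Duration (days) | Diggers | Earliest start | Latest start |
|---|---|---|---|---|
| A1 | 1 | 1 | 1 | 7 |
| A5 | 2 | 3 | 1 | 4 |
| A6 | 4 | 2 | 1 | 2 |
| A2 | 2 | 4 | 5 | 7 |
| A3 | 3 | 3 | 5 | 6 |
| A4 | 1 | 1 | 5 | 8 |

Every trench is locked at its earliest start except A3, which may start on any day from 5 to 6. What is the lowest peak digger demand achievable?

A3@5: d1:6  d2:5  d3:2  d4:2  d5:8  d6:7  d7:3  d8:0 → peak 8
A3@6: d1:6  d2:5  d3:2  d4:2  d5:5  d6:7  d7:3  d8:3 → peak 7
Best is A3@6, peak 7.

7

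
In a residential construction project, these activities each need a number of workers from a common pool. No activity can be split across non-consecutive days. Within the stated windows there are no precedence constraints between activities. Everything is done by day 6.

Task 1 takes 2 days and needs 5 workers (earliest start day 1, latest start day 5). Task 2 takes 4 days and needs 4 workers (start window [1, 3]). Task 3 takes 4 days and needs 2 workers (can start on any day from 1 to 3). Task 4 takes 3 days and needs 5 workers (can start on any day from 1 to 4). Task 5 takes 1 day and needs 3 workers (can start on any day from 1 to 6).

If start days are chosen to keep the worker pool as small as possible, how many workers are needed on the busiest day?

Early-start (Task 1@1, Task 2@1, Task 3@1, Task 4@1, Task 5@1) gives peak 19: d1:19  d2:16  d3:11  d4:6  d5:0  d6:0.
Shift Task 4→3, Task 5→5.
Schedule Task 1@1, Task 2@1, Task 3@1, Task 4@3, Task 5@5: d1:11  d2:11  d3:11  d4:11  d5:8  d6:0 — peak 11.

11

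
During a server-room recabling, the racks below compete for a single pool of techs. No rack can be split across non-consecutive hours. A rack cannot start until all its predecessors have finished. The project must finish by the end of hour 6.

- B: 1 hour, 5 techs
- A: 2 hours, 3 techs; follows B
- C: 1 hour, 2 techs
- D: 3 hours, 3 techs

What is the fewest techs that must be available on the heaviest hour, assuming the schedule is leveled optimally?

Early-start (B@1, A@2, C@1, D@1) gives peak 10: h1:10  h2:6  h3:6  h4:0  h5:0  h6:0.
Shift C→2, D→4.
Schedule B@1, A@2, C@2, D@4: h1:5  h2:5  h3:3  h4:3  h5:3  h6:3 — peak 5.

5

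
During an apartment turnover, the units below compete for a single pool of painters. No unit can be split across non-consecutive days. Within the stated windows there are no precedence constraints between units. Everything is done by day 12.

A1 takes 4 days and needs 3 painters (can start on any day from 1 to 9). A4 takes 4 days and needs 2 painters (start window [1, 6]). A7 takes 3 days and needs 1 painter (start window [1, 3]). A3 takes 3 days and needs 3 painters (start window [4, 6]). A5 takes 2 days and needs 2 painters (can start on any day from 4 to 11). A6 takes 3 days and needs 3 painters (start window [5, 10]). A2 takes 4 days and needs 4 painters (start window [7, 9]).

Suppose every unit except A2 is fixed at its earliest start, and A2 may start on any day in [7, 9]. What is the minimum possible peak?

A2@7: d1:6  d2:6  d3:6  d4:10  d5:8  d6:6  d7:7  d8:4  d9:4  d10:4  d11:0  d12:0 → peak 10
A2@8: d1:6  d2:6  d3:6  d4:10  d5:8  d6:6  d7:3  d8:4  d9:4  d10:4  d11:4  d12:0 → peak 10
A2@9: d1:6  d2:6  d3:6  d4:10  d5:8  d6:6  d7:3  d8:0  d9:4  d10:4  d11:4  d12:4 → peak 10
Best is A2@7, peak 10.

10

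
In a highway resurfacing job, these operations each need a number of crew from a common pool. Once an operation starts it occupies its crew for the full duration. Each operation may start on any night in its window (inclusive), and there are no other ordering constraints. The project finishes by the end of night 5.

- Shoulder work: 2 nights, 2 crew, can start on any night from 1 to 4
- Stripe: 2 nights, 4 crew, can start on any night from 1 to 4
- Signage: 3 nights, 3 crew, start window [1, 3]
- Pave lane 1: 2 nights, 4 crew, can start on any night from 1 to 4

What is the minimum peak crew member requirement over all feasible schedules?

7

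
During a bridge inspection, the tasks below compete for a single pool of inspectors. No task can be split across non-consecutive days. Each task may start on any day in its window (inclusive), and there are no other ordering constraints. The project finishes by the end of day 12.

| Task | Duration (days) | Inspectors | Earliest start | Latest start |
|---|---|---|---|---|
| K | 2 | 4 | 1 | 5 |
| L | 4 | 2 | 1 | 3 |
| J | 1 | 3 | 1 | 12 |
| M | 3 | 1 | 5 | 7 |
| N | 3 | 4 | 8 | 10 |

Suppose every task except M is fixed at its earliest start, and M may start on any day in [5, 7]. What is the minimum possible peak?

9

M@5: d1:9  d2:6  d3:2  d4:2  d5:1  d6:1  d7:1  d8:4  d9:4  d10:4  d11:0  d12:0 → peak 9
M@6: d1:9  d2:6  d3:2  d4:2  d5:0  d6:1  d7:1  d8:5  d9:4  d10:4  d11:0  d12:0 → peak 9
M@7: d1:9  d2:6  d3:2  d4:2  d5:0  d6:0  d7:1  d8:5  d9:5  d10:4  d11:0  d12:0 → peak 9
Best is M@5, peak 9.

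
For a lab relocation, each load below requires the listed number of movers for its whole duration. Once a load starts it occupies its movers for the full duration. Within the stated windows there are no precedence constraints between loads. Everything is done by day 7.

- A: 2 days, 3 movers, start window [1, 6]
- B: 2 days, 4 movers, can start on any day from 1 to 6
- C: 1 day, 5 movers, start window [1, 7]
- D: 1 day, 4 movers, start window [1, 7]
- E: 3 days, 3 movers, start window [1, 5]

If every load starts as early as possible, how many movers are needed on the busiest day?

19

Early-start schedule: A@1, B@1, C@1, D@1, E@1.
Load per day: day 1: 19, day 2: 10, day 3: 3, day 4: 0, day 5: 0, day 6: 0, day 7: 0.
Peak is 19.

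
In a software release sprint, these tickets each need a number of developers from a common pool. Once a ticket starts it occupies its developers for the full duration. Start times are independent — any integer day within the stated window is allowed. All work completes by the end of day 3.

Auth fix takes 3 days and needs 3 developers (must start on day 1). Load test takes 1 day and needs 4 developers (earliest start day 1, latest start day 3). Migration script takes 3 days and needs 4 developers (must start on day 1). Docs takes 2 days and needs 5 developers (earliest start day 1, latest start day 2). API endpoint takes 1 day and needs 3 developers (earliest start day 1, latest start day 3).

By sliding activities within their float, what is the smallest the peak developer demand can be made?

14

Early-start (Auth fix@1, Load test@1, Migration script@1, Docs@1, API endpoint@1) gives peak 19: d1:19  d2:12  d3:7.
Shift Docs→2.
Schedule Auth fix@1, Load test@1, Migration script@1, Docs@2, API endpoint@1: d1:14  d2:12  d3:12 — peak 14.
No arrangement of the 18 feasible schedules does better.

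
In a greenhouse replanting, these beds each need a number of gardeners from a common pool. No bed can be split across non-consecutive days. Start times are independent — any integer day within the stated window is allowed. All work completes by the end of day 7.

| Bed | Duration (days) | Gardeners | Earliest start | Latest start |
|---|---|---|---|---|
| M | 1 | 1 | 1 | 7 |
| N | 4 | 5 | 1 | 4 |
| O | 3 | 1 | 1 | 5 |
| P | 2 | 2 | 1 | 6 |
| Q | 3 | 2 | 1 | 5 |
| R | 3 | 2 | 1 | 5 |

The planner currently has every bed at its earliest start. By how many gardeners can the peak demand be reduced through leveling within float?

7

Early-start peak: d1:13  d2:12  d3:10  d4:5  d5:0  d6:0  d7:0 ⇒ 13.
Leveled (M@1, N@1, O@2, P@5, Q@5, R@5): d1:6  d2:6  d3:6  d4:6  d5:6  d6:6  d7:4 ⇒ 6.
Reduction 13 − 6 = 7.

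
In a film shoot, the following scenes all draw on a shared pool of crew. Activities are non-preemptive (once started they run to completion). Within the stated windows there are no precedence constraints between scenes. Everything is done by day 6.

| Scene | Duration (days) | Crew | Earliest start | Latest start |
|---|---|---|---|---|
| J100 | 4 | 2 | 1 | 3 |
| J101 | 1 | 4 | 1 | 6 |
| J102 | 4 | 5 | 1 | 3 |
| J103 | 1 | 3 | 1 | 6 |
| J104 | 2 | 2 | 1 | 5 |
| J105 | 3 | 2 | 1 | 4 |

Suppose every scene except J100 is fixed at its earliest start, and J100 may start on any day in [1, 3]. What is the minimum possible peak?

16

J100@1: d1:18  d2:11  d3:9  d4:7  d5:0  d6:0 → peak 18
J100@2: d1:16  d2:11  d3:9  d4:7  d5:2  d6:0 → peak 16
J100@3: d1:16  d2:9  d3:9  d4:7  d5:2  d6:2 → peak 16
Best is J100@2, peak 16.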